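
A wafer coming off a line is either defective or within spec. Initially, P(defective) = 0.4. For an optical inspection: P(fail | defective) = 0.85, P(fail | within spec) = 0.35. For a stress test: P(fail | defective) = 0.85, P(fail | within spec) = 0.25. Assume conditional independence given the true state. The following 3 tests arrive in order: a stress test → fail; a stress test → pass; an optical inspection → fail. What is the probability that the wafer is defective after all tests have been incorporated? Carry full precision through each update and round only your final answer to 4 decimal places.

0.5240

After a stress test='fail': P(defective) = 0.85·0.4000 / (0.85·0.4000 + 0.25·0.6000) ≈ 0.6939
After a stress test='pass': P(defective) = 0.15·0.6939 / (0.15·0.6939 + 0.75·0.3061) ≈ 0.3119
After an optical inspection='fail': P(defective) = 0.85·0.3119 / (0.85·0.3119 + 0.35·0.6881) ≈ 0.5240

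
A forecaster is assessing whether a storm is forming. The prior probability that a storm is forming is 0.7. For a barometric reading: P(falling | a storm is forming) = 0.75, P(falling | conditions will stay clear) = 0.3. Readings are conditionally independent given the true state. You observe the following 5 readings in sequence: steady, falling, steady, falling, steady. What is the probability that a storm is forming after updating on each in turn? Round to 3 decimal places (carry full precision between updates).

0.399

Apply Bayes' rule sequentially, carrying P(storm) forward.
After 'steady': P(storm) = 0.25·0.7000 / (0.25·0.7000 + 0.7·0.3000) ≈ 0.4545
After 'falling': P(storm) = 0.75·0.4545 / (0.75·0.4545 + 0.3·0.5455) ≈ 0.6757
After 'steady': P(storm) = 0.25·0.6757 / (0.25·0.6757 + 0.7·0.3243) ≈ 0.4266
After 'falling': P(storm) = 0.75·0.4266 / (0.75·0.4266 + 0.3·0.5734) ≈ 0.6504
After 'steady': P(storm) = 0.25·0.6504 / (0.25·0.6504 + 0.7·0.3496) ≈ 0.3992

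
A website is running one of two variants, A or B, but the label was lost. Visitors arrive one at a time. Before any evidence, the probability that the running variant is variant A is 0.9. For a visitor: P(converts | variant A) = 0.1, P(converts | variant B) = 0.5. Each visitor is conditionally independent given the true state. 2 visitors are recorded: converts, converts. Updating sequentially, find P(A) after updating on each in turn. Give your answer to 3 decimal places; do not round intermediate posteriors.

0.265

After 'converts': P(A) = 0.1·0.9000 / (0.1·0.9000 + 0.5·0.1000) ≈ 0.6429
After 'converts': P(A) = 0.1·0.6429 / (0.1·0.6429 + 0.5·0.3571) ≈ 0.2647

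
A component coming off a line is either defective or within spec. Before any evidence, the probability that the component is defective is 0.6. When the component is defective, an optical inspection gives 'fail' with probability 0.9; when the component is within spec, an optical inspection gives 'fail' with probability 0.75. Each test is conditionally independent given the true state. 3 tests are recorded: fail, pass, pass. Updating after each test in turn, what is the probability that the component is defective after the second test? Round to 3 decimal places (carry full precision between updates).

Apply Bayes' rule sequentially, carrying P(defective) forward.
After 'fail': P(defective) = 0.9·0.6000 / (0.9·0.6000 + 0.75·0.4000) ≈ 0.6429
After 'pass': P(defective) = 0.1·0.6429 / (0.1·0.6429 + 0.25·0.3571) ≈ 0.4186

0.419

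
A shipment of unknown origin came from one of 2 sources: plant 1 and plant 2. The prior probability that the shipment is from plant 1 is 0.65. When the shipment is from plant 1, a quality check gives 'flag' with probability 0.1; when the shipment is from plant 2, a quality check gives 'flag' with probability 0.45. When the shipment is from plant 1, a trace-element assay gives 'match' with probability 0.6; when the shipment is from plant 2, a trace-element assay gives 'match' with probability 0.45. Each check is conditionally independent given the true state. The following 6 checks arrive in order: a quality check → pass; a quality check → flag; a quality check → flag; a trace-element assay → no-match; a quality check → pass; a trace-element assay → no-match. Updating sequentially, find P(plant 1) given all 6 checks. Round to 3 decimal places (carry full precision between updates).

Each posterior becomes the prior for the next update.
After a quality check='pass': P(plant 1) = 0.9·0.6500 / (0.9·0.6500 + 0.55·0.3500) ≈ 0.7524
After a quality check='flag': P(plant 1) = 0.1·0.7524 / (0.1·0.7524 + 0.45·0.2476) ≈ 0.4031
After a quality check='flag': P(plant 1) = 0.1·0.4031 / (0.1·0.4031 + 0.45·0.5969) ≈ 0.1305
After a trace-element assay='no-match': P(plant 1) = 0.4·0.1305 / (0.4·0.1305 + 0.55·0.8695) ≈ 0.0984
After a quality check='pass': P(plant 1) = 0.9·0.0984 / (0.9·0.0984 + 0.55·0.9016) ≈ 0.1515
After a trace-element assay='no-match': P(plant 1) = 0.4·0.1515 / (0.4·0.1515 + 0.55·0.8485) ≈ 0.1150

0.115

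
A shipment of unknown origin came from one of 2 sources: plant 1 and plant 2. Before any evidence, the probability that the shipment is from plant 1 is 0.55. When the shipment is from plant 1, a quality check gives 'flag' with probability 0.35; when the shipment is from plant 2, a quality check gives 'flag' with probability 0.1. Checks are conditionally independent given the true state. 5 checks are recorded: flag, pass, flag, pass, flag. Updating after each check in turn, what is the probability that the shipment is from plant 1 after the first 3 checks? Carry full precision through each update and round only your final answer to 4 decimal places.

After 'flag': P(plant 1) = 0.35·0.5500 / (0.35·0.5500 + 0.1·0.4500) ≈ 0.8105
After 'pass': P(plant 1) = 0.65·0.8105 / (0.65·0.8105 + 0.9·0.1895) ≈ 0.7555
After 'flag': P(plant 1) = 0.35·0.7555 / (0.35·0.7555 + 0.1·0.2445) ≈ 0.9153

0.9153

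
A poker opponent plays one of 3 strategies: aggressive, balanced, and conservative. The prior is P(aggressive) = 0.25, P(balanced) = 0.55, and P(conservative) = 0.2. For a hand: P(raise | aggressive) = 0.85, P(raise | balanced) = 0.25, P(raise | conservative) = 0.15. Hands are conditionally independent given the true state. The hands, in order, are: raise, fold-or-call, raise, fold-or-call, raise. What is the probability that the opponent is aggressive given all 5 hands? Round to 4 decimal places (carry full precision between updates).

0.3936

After 'raise': normaliser = 0.85·0.2500 + 0.25·0.5500 + 0.15·0.2000; P(aggressive) ≈ 0.5592, P(balanced) ≈ 0.3618, P(conservative) ≈ 0.0789
After 'fold-or-call': normaliser = 0.15·0.5592 + 0.75·0.3618 + 0.85·0.0789; P(aggressive) ≈ 0.1986, P(balanced) ≈ 0.6425, P(conservative) ≈ 0.1589
After 'raise': normaliser = 0.85·0.1986 + 0.25·0.6425 + 0.15·0.1589; P(aggressive) ≈ 0.4778, P(balanced) ≈ 0.4547, P(conservative) ≈ 0.0675
After 'fold-or-call': normaliser = 0.15·0.4778 + 0.75·0.4547 + 0.85·0.0675; P(aggressive) ≈ 0.1525, P(balanced) ≈ 0.7255, P(conservative) ≈ 0.1220
After 'raise': normaliser = 0.85·0.1525 + 0.25·0.7255 + 0.15·0.1220; P(aggressive) ≈ 0.3936, P(balanced) ≈ 0.5508, P(conservative) ≈ 0.0556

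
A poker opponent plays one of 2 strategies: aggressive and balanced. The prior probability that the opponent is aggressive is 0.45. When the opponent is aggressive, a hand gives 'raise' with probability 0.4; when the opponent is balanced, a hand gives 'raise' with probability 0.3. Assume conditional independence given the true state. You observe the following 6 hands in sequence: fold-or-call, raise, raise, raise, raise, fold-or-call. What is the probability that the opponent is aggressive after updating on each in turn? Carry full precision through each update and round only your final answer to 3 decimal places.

After 'fold-or-call': P(aggressive) = 0.6·0.4500 / (0.6·0.4500 + 0.7·0.5500) ≈ 0.4122
After 'raise': P(aggressive) = 0.4·0.4122 / (0.4·0.4122 + 0.3·0.5878) ≈ 0.4832
After 'raise': P(aggressive) = 0.4·0.4832 / (0.4·0.4832 + 0.3·0.5168) ≈ 0.5549
After 'raise': P(aggressive) = 0.4·0.5549 / (0.4·0.5549 + 0.3·0.4451) ≈ 0.6244
After 'raise': P(aggressive) = 0.4·0.6244 / (0.4·0.6244 + 0.3·0.3756) ≈ 0.6891
After 'fold-or-call': P(aggressive) = 0.6·0.6891 / (0.6·0.6891 + 0.7·0.3109) ≈ 0.6552

0.655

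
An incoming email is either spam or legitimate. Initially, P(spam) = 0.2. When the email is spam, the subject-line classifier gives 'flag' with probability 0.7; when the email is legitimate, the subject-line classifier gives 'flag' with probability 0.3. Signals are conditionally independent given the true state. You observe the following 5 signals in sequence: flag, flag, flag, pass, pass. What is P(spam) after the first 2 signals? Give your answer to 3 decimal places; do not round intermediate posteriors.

After 'flag': P(spam) = 0.7·0.2000 / (0.7·0.2000 + 0.3·0.8000) ≈ 0.3684
After 'flag': P(spam) = 0.7·0.3684 / (0.7·0.3684 + 0.3·0.6316) ≈ 0.5765

0.576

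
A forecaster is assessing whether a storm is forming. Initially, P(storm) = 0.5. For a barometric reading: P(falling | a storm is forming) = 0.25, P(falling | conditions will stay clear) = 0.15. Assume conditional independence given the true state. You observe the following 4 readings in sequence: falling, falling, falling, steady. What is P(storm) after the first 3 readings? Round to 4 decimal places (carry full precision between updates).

0.8224

After 'falling': P(storm) = 0.25·0.5000 / (0.25·0.5000 + 0.15·0.5000) ≈ 0.6250
After 'falling': P(storm) = 0.25·0.6250 / (0.25·0.6250 + 0.15·0.3750) ≈ 0.7353
After 'falling': P(storm) = 0.25·0.7353 / (0.25·0.7353 + 0.15·0.2647) ≈ 0.8224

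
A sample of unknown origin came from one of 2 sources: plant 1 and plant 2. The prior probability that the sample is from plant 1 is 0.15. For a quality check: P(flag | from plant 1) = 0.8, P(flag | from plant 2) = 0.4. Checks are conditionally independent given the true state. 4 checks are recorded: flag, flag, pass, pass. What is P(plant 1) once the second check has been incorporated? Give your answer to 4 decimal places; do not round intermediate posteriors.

0.4138

After 'flag': P(plant 1) = 0.8·0.1500 / (0.8·0.1500 + 0.4·0.8500) ≈ 0.2609
After 'flag': P(plant 1) = 0.8·0.2609 / (0.8·0.2609 + 0.4·0.7391) ≈ 0.4138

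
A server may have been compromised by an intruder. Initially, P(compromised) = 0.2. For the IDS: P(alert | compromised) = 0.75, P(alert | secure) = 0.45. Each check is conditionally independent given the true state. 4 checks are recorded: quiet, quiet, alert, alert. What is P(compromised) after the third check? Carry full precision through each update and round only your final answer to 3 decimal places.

0.079

After 'quiet': P(compromised) = 0.25·0.2000 / (0.25·0.2000 + 0.55·0.8000) ≈ 0.1020
After 'quiet': P(compromised) = 0.25·0.1020 / (0.25·0.1020 + 0.55·0.8980) ≈ 0.0491
After 'alert': P(compromised) = 0.75·0.0491 / (0.75·0.0491 + 0.45·0.9509) ≈ 0.0793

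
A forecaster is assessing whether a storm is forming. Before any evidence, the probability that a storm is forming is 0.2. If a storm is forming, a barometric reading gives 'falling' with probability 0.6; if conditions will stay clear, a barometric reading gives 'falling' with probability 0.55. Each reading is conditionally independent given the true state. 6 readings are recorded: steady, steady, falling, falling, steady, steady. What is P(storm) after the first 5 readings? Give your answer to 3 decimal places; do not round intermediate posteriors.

After 'steady': P(storm) = 0.4·0.2000 / (0.4·0.2000 + 0.45·0.8000) ≈ 0.1818
After 'steady': P(storm) = 0.4·0.1818 / (0.4·0.1818 + 0.45·0.8182) ≈ 0.1649
After 'falling': P(storm) = 0.6·0.1649 / (0.6·0.1649 + 0.55·0.8351) ≈ 0.1773
After 'falling': P(storm) = 0.6·0.1773 / (0.6·0.1773 + 0.55·0.8227) ≈ 0.1903
After 'steady': P(storm) = 0.4·0.1903 / (0.4·0.1903 + 0.45·0.8097) ≈ 0.1728

0.173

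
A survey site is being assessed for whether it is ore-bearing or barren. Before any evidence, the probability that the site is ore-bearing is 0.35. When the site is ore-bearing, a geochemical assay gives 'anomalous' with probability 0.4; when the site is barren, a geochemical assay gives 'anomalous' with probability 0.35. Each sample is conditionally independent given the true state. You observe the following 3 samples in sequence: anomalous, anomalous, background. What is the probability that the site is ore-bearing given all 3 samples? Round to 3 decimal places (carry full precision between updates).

After 'anomalous': P(ore) = 0.4·0.3500 / (0.4·0.3500 + 0.35·0.6500) ≈ 0.3810
After 'anomalous': P(ore) = 0.4·0.3810 / (0.4·0.3810 + 0.35·0.6190) ≈ 0.4129
After 'background': P(ore) = 0.6·0.4129 / (0.6·0.4129 + 0.65·0.5871) ≈ 0.3936

0.394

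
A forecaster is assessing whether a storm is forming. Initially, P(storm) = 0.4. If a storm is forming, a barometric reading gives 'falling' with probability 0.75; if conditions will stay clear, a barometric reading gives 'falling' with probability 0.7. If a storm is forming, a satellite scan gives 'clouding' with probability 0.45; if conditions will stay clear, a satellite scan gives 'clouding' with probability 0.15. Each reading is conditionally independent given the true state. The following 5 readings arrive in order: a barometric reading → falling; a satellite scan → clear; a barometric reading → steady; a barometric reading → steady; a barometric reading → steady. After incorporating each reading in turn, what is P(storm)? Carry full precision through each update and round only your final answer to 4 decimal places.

Each posterior becomes the prior for the next update.
After a barometric reading='falling': P(storm) = 0.75·0.4000 / (0.75·0.4000 + 0.7·0.6000) ≈ 0.4167
After a satellite scan='clear': P(storm) = 0.55·0.4167 / (0.55·0.4167 + 0.85·0.5833) ≈ 0.3161
After a barometric reading='steady': P(storm) = 0.25·0.3161 / (0.25·0.3161 + 0.3·0.6839) ≈ 0.2781
After a barometric reading='steady': P(storm) = 0.25·0.2781 / (0.25·0.2781 + 0.3·0.7219) ≈ 0.2430
After a barometric reading='steady': P(storm) = 0.25·0.2430 / (0.25·0.2430 + 0.3·0.7570) ≈ 0.2110

0.2110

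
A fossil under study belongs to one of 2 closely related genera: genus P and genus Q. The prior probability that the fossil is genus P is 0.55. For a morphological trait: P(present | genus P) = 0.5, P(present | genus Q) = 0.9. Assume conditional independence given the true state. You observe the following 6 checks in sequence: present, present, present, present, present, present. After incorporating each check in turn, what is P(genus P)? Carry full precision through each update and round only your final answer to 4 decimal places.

0.0347

After 'present': P(genus P) = 0.5·0.5500 / (0.5·0.5500 + 0.9·0.4500) ≈ 0.4044
After 'present': P(genus P) = 0.5·0.4044 / (0.5·0.4044 + 0.9·0.5956) ≈ 0.2739
After 'present': P(genus P) = 0.5·0.2739 / (0.5·0.2739 + 0.9·0.7261) ≈ 0.1733
After 'present': P(genus P) = 0.5·0.1733 / (0.5·0.1733 + 0.9·0.8267) ≈ 0.1043
After 'present': P(genus P) = 0.5·0.1043 / (0.5·0.1043 + 0.9·0.8957) ≈ 0.0608
After 'present': P(genus P) = 0.5·0.0608 / (0.5·0.0608 + 0.9·0.9392) ≈ 0.0347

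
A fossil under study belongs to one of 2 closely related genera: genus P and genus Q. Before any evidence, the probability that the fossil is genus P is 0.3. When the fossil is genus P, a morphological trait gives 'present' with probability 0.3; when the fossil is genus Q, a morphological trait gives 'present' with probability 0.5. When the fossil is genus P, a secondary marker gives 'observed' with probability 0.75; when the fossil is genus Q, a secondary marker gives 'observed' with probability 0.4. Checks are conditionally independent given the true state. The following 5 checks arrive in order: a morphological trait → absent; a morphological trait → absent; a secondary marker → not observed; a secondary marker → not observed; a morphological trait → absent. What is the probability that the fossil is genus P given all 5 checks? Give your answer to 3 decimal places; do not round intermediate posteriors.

0.170

After a morphological trait='absent': P(genus P) = 0.7·0.3000 / (0.7·0.3000 + 0.5·0.7000) ≈ 0.3750
After a morphological trait='absent': P(genus P) = 0.7·0.3750 / (0.7·0.3750 + 0.5·0.6250) ≈ 0.4565
After a secondary marker='not observed': P(genus P) = 0.25·0.4565 / (0.25·0.4565 + 0.6·0.5435) ≈ 0.2593
After a secondary marker='not observed': P(genus P) = 0.25·0.2593 / (0.25·0.2593 + 0.6·0.7407) ≈ 0.1273
After a morphological trait='absent': P(genus P) = 0.7·0.1273 / (0.7·0.1273 + 0.5·0.8727) ≈ 0.1696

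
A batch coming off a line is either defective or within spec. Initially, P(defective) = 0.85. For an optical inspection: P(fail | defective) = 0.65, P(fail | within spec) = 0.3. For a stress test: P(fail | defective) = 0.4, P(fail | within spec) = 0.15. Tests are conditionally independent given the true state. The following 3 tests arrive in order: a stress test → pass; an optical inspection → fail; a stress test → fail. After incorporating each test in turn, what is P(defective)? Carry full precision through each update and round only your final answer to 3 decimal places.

0.959

After a stress test='pass': P(defective) = 0.6·0.8500 / (0.6·0.8500 + 0.85·0.1500) ≈ 0.8000
After an optical inspection='fail': P(defective) = 0.65·0.8000 / (0.65·0.8000 + 0.3·0.2000) ≈ 0.8966
After a stress test='fail': P(defective) = 0.4·0.8966 / (0.4·0.8966 + 0.15·0.1034) ≈ 0.9585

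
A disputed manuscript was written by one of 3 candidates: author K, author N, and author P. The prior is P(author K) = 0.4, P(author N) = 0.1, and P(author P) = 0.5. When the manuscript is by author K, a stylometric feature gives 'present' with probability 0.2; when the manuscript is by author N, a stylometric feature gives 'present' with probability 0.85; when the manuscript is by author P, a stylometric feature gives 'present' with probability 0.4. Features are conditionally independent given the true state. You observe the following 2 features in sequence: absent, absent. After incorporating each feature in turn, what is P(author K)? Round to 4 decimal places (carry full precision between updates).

After 'absent': normaliser = 0.8·0.4000 + 0.15·0.1000 + 0.6·0.5000; P(author K) ≈ 0.5039, P(author N) ≈ 0.0236, P(author P) ≈ 0.4724
After 'absent': normaliser = 0.8·0.5039 + 0.15·0.0236 + 0.6·0.4724; P(author K) ≈ 0.5841, P(author N) ≈ 0.0051, P(author P) ≈ 0.4107

0.5841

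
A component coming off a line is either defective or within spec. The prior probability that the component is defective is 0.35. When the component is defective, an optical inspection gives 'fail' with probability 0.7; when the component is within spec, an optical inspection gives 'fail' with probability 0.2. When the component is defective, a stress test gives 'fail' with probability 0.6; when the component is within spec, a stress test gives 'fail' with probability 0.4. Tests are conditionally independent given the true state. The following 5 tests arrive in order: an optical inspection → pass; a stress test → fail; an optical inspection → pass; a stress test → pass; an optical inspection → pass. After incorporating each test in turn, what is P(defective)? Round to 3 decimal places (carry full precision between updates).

After an optical inspection='pass': P(defective) = 0.3·0.3500 / (0.3·0.3500 + 0.8·0.6500) ≈ 0.1680
After a stress test='fail': P(defective) = 0.6·0.1680 / (0.6·0.1680 + 0.4·0.8320) ≈ 0.2325
After an optical inspection='pass': P(defective) = 0.3·0.2325 / (0.3·0.2325 + 0.8·0.7675) ≈ 0.1020
After a stress test='pass': P(defective) = 0.4·0.1020 / (0.4·0.1020 + 0.6·0.8980) ≈ 0.0704
After an optical inspection='pass': P(defective) = 0.3·0.0704 / (0.3·0.0704 + 0.8·0.9296) ≈ 0.0276

0.028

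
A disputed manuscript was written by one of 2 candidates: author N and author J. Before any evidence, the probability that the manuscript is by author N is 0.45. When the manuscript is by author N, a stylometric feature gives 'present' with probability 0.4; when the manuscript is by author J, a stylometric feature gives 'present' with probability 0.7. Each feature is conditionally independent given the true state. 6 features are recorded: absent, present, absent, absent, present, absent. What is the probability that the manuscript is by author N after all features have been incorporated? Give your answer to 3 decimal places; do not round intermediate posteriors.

After 'absent': P(author N) = 0.6·0.4500 / (0.6·0.4500 + 0.3·0.5500) ≈ 0.6207
After 'present': P(author N) = 0.4·0.6207 / (0.4·0.6207 + 0.7·0.3793) ≈ 0.4832
After 'absent': P(author N) = 0.6·0.4832 / (0.6·0.4832 + 0.3·0.5168) ≈ 0.6516
After 'absent': P(author N) = 0.6·0.6516 / (0.6·0.6516 + 0.3·0.3484) ≈ 0.7890
After 'present': P(author N) = 0.4·0.7890 / (0.4·0.7890 + 0.7·0.2110) ≈ 0.6813
After 'absent': P(author N) = 0.6·0.6813 / (0.6·0.6813 + 0.3·0.3187) ≈ 0.8104

0.810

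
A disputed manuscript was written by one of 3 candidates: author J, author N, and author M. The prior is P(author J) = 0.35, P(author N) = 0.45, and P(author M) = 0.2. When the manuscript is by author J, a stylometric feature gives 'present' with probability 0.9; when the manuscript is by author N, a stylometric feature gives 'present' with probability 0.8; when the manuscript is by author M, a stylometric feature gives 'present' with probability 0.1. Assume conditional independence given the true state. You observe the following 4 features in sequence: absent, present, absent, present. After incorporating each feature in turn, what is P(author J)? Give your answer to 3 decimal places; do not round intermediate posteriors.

0.177

After 'absent': normaliser = 0.1·0.3500 + 0.2·0.4500 + 0.9·0.2000; P(author J) ≈ 0.1148, P(author N) ≈ 0.2951, P(author M) ≈ 0.5902
After 'present': normaliser = 0.9·0.1148 + 0.8·0.2951 + 0.1·0.5902; P(author J) ≈ 0.2593, P(author N) ≈ 0.5926, P(author M) ≈ 0.1481
After 'absent': normaliser = 0.1·0.2593 + 0.2·0.5926 + 0.9·0.1481; P(author J) ≈ 0.0933, P(author N) ≈ 0.4267, P(author M) ≈ 0.4800
After 'present': normaliser = 0.9·0.0933 + 0.8·0.4267 + 0.1·0.4800; P(author J) ≈ 0.1775, P(author N) ≈ 0.7211, P(author M) ≈ 0.1014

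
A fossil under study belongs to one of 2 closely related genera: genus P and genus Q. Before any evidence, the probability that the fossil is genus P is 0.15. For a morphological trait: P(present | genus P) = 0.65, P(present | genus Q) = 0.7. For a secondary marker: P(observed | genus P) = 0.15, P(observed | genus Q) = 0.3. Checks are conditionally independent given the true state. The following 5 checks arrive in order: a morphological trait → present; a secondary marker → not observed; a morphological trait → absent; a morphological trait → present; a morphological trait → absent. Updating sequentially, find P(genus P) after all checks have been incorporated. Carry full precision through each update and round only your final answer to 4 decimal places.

0.2010

Apply Bayes' rule sequentially, carrying P(genus P) forward.
After a morphological trait='present': P(genus P) = 0.65·0.1500 / (0.65·0.1500 + 0.7·0.8500) ≈ 0.1408
After a secondary marker='not observed': P(genus P) = 0.85·0.1408 / (0.85·0.1408 + 0.7·0.8592) ≈ 0.1660
After a morphological trait='absent': P(genus P) = 0.35·0.1660 / (0.35·0.1660 + 0.3·0.8340) ≈ 0.1884
After a morphological trait='present': P(genus P) = 0.65·0.1884 / (0.65·0.1884 + 0.7·0.8116) ≈ 0.1773
After a morphological trait='absent': P(genus P) = 0.35·0.1773 / (0.35·0.1773 + 0.3·0.8227) ≈ 0.2010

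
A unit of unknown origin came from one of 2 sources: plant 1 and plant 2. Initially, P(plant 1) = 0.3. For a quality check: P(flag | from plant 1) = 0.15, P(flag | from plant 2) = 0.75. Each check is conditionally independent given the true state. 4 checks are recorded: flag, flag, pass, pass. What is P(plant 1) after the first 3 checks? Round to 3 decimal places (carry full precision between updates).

After 'flag': P(plant 1) = 0.15·0.3000 / (0.15·0.3000 + 0.75·0.7000) ≈ 0.0789
After 'flag': P(plant 1) = 0.15·0.0789 / (0.15·0.0789 + 0.75·0.9211) ≈ 0.0169
After 'pass': P(plant 1) = 0.85·0.0169 / (0.85·0.0169 + 0.25·0.9831) ≈ 0.0551

0.055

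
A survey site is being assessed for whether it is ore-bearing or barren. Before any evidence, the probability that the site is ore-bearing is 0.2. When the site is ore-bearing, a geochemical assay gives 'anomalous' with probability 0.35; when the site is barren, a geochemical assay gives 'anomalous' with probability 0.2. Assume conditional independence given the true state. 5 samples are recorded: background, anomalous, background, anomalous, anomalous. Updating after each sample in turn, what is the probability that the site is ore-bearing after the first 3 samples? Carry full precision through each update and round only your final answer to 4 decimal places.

0.2241

After 'background': P(ore) = 0.65·0.2000 / (0.65·0.2000 + 0.8·0.8000) ≈ 0.1688
After 'anomalous': P(ore) = 0.35·0.1688 / (0.35·0.1688 + 0.2·0.8312) ≈ 0.2622
After 'background': P(ore) = 0.65·0.2622 / (0.65·0.2622 + 0.8·0.7378) ≈ 0.2241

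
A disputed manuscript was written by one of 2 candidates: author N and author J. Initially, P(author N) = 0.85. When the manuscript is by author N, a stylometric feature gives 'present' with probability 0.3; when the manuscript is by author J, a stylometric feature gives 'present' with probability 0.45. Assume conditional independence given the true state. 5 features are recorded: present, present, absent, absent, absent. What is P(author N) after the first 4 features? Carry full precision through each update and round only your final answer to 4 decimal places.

0.8031

Each posterior becomes the prior for the next update.
After 'present': P(author N) = 0.3·0.8500 / (0.3·0.8500 + 0.45·0.1500) ≈ 0.7907
After 'present': P(author N) = 0.3·0.7907 / (0.3·0.7907 + 0.45·0.2093) ≈ 0.7158
After 'absent': P(author N) = 0.7·0.7158 / (0.7·0.7158 + 0.55·0.2842) ≈ 0.7622
After 'absent': P(author N) = 0.7·0.7622 / (0.7·0.7622 + 0.55·0.2378) ≈ 0.8031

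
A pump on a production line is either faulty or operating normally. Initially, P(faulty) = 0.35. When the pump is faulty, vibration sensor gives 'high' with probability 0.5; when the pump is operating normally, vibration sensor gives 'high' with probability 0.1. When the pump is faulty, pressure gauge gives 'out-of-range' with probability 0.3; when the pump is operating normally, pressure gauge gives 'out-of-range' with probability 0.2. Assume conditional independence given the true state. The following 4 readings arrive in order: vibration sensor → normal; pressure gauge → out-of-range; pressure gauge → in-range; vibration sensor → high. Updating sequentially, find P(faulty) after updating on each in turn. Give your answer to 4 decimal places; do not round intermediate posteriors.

After vibration sensor='normal': P(faulty) = 0.5·0.3500 / (0.5·0.3500 + 0.9·0.6500) ≈ 0.2303
After pressure gauge='out-of-range': P(faulty) = 0.3·0.2303 / (0.3·0.2303 + 0.2·0.7697) ≈ 0.3097
After pressure gauge='in-range': P(faulty) = 0.7·0.3097 / (0.7·0.3097 + 0.8·0.6903) ≈ 0.2819
After vibration sensor='high': P(faulty) = 0.5·0.2819 / (0.5·0.2819 + 0.1·0.7181) ≈ 0.6625

0.6625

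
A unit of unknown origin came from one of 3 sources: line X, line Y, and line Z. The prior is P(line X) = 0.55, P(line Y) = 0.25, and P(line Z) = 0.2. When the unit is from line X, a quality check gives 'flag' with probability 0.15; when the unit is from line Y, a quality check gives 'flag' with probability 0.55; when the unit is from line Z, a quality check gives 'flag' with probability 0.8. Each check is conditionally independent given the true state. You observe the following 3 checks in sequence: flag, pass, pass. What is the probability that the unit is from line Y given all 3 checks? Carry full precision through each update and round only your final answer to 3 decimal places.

0.297

After 'flag': normaliser = 0.15·0.5500 + 0.55·0.2500 + 0.8·0.2000; P(line X) ≈ 0.2171, P(line Y) ≈ 0.3618, P(line Z) ≈ 0.4211
After 'pass': normaliser = 0.85·0.2171 + 0.45·0.3618 + 0.2·0.4211; P(line X) ≈ 0.4276, P(line Y) ≈ 0.3773, P(line Z) ≈ 0.1951
After 'pass': normaliser = 0.85·0.4276 + 0.45·0.3773 + 0.2·0.1951; P(line X) ≈ 0.6351, P(line Y) ≈ 0.2967, P(line Z) ≈ 0.0682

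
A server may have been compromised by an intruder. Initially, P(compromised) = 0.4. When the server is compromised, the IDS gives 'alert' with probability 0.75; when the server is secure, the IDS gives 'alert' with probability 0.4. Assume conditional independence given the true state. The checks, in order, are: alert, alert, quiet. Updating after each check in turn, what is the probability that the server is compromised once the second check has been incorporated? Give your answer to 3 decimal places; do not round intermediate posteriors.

After 'alert': P(compromised) = 0.75·0.4000 / (0.75·0.4000 + 0.4·0.6000) ≈ 0.5556
After 'alert': P(compromised) = 0.75·0.5556 / (0.75·0.5556 + 0.4·0.4444) ≈ 0.7009

0.701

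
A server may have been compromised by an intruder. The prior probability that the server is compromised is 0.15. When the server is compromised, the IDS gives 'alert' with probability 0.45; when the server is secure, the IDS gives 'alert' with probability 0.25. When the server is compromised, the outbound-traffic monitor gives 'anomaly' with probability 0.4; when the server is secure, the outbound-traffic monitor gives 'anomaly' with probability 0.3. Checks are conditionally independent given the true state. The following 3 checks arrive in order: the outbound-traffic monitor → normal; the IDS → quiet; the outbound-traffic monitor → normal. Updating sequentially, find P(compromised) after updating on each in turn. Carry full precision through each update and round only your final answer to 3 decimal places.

After the outbound-traffic monitor='normal': P(compromised) = 0.6·0.1500 / (0.6·0.1500 + 0.7·0.8500) ≈ 0.1314
After the IDS='quiet': P(compromised) = 0.55·0.1314 / (0.55·0.1314 + 0.75·0.8686) ≈ 0.0998
After the outbound-traffic monitor='normal': P(compromised) = 0.6·0.0998 / (0.6·0.0998 + 0.7·0.9002) ≈ 0.0868

0.087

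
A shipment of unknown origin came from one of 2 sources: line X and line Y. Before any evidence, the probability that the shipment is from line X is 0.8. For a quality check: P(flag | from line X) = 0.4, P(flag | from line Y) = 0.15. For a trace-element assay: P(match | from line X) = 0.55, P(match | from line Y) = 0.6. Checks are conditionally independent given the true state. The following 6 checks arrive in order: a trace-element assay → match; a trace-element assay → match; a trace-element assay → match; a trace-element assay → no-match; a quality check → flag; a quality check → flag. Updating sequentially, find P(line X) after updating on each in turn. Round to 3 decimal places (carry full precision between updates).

After a trace-element assay='match': P(line X) = 0.55·0.8000 / (0.55·0.8000 + 0.6·0.2000) ≈ 0.7857
After a trace-element assay='match': P(line X) = 0.55·0.7857 / (0.55·0.7857 + 0.6·0.2143) ≈ 0.7707
After a trace-element assay='match': P(line X) = 0.55·0.7707 / (0.55·0.7707 + 0.6·0.2293) ≈ 0.7550
After a trace-element assay='no-match': P(line X) = 0.45·0.7550 / (0.45·0.7550 + 0.4·0.2450) ≈ 0.7761
After a quality check='flag': P(line X) = 0.4·0.7761 / (0.4·0.7761 + 0.15·0.2239) ≈ 0.9024
After a quality check='flag': P(line X) = 0.4·0.9024 / (0.4·0.9024 + 0.15·0.0976) ≈ 0.9610

0.961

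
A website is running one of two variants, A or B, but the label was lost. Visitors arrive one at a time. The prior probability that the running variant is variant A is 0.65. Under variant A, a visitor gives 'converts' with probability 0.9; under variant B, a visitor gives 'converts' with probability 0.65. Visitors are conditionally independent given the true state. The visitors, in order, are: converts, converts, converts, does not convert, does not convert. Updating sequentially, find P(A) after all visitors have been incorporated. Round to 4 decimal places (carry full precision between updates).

After 'converts': P(A) = 0.9·0.6500 / (0.9·0.6500 + 0.65·0.3500) ≈ 0.7200
After 'converts': P(A) = 0.9·0.7200 / (0.9·0.7200 + 0.65·0.2800) ≈ 0.7807
After 'converts': P(A) = 0.9·0.7807 / (0.9·0.7807 + 0.65·0.2193) ≈ 0.8314
After 'does not convert': P(A) = 0.1·0.8314 / (0.1·0.8314 + 0.35·0.1686) ≈ 0.5848
After 'does not convert': P(A) = 0.1·0.5848 / (0.1·0.5848 + 0.35·0.4152) ≈ 0.2870

0.2870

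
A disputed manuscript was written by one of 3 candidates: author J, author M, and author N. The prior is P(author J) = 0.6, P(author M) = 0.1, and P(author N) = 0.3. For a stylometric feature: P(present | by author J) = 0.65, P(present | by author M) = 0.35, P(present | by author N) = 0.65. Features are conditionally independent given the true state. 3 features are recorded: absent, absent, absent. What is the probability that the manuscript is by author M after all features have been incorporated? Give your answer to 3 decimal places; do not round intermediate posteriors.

0.416

Apply Bayes' rule sequentially, carrying P(author M) forward.
After 'absent': normaliser = 0.35·0.6000 + 0.65·0.1000 + 0.35·0.3000; P(author J) ≈ 0.5526, P(author M) ≈ 0.1711, P(author N) ≈ 0.2763
After 'absent': normaliser = 0.35·0.5526 + 0.65·0.1711 + 0.35·0.2763; P(author J) ≈ 0.4820, P(author M) ≈ 0.2770, P(author N) ≈ 0.2410
After 'absent': normaliser = 0.35·0.4820 + 0.65·0.2770 + 0.35·0.2410; P(author J) ≈ 0.3895, P(author M) ≈ 0.4158, P(author N) ≈ 0.1947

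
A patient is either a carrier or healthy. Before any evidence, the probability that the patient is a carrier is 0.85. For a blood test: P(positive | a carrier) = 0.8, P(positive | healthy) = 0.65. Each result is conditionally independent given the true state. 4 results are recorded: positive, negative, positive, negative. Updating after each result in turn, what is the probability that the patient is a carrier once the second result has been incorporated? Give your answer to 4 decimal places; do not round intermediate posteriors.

After 'positive': P(carrier) = 0.8·0.8500 / (0.8·0.8500 + 0.65·0.1500) ≈ 0.8746
After 'negative': P(carrier) = 0.2·0.8746 / (0.2·0.8746 + 0.35·0.1254) ≈ 0.7994

0.7994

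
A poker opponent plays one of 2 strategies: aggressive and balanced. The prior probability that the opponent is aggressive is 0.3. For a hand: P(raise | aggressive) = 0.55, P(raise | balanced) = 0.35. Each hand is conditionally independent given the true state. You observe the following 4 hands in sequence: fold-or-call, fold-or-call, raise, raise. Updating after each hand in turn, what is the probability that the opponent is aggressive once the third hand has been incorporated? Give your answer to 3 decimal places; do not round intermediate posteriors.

0.244

After 'fold-or-call': P(aggressive) = 0.45·0.3000 / (0.45·0.3000 + 0.65·0.7000) ≈ 0.2288
After 'fold-or-call': P(aggressive) = 0.45·0.2288 / (0.45·0.2288 + 0.65·0.7712) ≈ 0.1704
After 'raise': P(aggressive) = 0.55·0.1704 / (0.55·0.1704 + 0.35·0.8296) ≈ 0.2440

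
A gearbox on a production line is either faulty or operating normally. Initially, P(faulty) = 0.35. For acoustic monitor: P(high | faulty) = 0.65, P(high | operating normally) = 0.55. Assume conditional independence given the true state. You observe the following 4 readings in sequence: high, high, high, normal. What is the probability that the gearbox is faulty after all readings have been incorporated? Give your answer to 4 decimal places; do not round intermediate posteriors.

0.4087

After 'high': P(faulty) = 0.65·0.3500 / (0.65·0.3500 + 0.55·0.6500) ≈ 0.3889
After 'high': P(faulty) = 0.65·0.3889 / (0.65·0.3889 + 0.55·0.6111) ≈ 0.4292
After 'high': P(faulty) = 0.65·0.4292 / (0.65·0.4292 + 0.55·0.5708) ≈ 0.4706
After 'normal': P(faulty) = 0.35·0.4706 / (0.35·0.4706 + 0.45·0.5294) ≈ 0.4087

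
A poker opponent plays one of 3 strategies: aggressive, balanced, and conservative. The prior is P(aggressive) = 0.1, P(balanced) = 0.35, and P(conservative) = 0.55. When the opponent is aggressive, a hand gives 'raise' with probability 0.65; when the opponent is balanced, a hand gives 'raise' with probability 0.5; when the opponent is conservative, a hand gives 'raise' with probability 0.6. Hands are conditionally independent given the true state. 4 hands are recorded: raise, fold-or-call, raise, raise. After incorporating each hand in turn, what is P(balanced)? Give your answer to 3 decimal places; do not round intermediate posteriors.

After 'raise': normaliser = 0.65·0.1000 + 0.5·0.3500 + 0.6·0.5500; P(aggressive) ≈ 0.1140, P(balanced) ≈ 0.3070, P(conservative) ≈ 0.5789
After 'fold-or-call': normaliser = 0.35·0.1140 + 0.5·0.3070 + 0.4·0.5789; P(aggressive) ≈ 0.0939, P(balanced) ≈ 0.3612, P(conservative) ≈ 0.5449
After 'raise': normaliser = 0.65·0.0939 + 0.5·0.3612 + 0.6·0.5449; P(aggressive) ≈ 0.1074, P(balanced) ≈ 0.3176, P(conservative) ≈ 0.5750
After 'raise': normaliser = 0.65·0.1074 + 0.5·0.3176 + 0.6·0.5750; P(aggressive) ≈ 0.1217, P(balanced) ≈ 0.2769, P(conservative) ≈ 0.6015

0.277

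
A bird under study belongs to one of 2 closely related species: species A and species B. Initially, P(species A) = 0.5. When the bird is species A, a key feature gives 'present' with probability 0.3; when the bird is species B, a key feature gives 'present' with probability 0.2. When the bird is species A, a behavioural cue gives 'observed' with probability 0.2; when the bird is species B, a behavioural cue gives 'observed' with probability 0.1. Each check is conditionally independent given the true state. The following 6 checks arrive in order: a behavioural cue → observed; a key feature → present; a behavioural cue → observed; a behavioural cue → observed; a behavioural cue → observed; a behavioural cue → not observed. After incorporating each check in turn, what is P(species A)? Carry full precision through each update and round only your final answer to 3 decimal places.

0.955

After a behavioural cue='observed': P(species A) = 0.2·0.5000 / (0.2·0.5000 + 0.1·0.5000) ≈ 0.6667
After a key feature='present': P(species A) = 0.3·0.6667 / (0.3·0.6667 + 0.2·0.3333) ≈ 0.7500
After a behavioural cue='observed': P(species A) = 0.2·0.7500 / (0.2·0.7500 + 0.1·0.2500) ≈ 0.8571
After a behavioural cue='observed': P(species A) = 0.2·0.8571 / (0.2·0.8571 + 0.1·0.1429) ≈ 0.9231
After a behavioural cue='observed': P(species A) = 0.2·0.9231 / (0.2·0.9231 + 0.1·0.0769) ≈ 0.9600
After a behavioural cue='not observed': P(species A) = 0.8·0.9600 / (0.8·0.9600 + 0.9·0.0400) ≈ 0.9552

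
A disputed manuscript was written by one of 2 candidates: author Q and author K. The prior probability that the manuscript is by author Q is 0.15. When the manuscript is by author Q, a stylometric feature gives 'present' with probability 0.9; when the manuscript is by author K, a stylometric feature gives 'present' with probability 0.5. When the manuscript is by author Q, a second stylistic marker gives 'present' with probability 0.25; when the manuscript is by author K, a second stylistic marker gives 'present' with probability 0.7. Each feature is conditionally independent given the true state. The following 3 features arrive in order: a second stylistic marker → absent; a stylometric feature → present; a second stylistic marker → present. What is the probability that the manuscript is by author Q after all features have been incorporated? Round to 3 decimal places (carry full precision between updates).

0.221

After a second stylistic marker='absent': P(author Q) = 0.75·0.1500 / (0.75·0.1500 + 0.3·0.8500) ≈ 0.3061
After a stylometric feature='present': P(author Q) = 0.9·0.3061 / (0.9·0.3061 + 0.5·0.6939) ≈ 0.4426
After a second stylistic marker='present': P(author Q) = 0.25·0.4426 / (0.25·0.4426 + 0.7·0.5574) ≈ 0.2209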